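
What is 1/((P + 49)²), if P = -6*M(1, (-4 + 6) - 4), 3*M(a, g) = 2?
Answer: 1/2025 ≈ 0.00049383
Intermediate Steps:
M(a, g) = ⅔ (M(a, g) = (⅓)*2 = ⅔)
P = -4 (P = -6*⅔ = -4)
1/((P + 49)²) = 1/((-4 + 49)²) = 1/(45²) = 1/2025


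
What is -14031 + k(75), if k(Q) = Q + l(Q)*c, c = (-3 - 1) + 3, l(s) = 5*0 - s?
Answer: -13881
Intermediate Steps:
l(s) = -s (l(s) = 0 - s = -s)
c = -1 (c = -4 + 3 = -1)
k(Q) = 2*Q (k(Q) = Q - Q*(-1) = Q + Q = 2*Q)
-14031 + k(75) = -14031 + 2*75 = -14031 + 150 = -13881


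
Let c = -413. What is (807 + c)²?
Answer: 155236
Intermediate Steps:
(807 + c)² = (807 - 413)² = 394² = 155236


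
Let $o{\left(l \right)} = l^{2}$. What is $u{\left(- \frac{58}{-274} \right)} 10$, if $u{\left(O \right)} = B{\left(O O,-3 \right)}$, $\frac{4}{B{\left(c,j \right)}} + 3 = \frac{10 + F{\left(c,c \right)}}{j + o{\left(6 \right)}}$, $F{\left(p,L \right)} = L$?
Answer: $- \frac{619377}{41740} \approx -14.839$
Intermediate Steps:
$B{\left(c,j \right)} = \frac{4}{-3 + \frac{10 + c}{36 + j}}$ ($B{\left(c,j \right)} = \frac{4}{-3 + \frac{10 + c}{j + 6^{2}}} = \frac{4}{-3 + \frac{10 + c}{j + 36}} = \frac{4}{-3 + \frac{10 + c}{36 + j}}$)
$u{\left(O \right)} = \frac{132}{-89 + O^{2}}$ ($u{\left(O \right)} = \frac{4 \left(36 - 3\right)}{-98 + O O - -9} = 4 \frac{1}{-98 + O^{2} + 9} \cdot 33 = 4 \frac{1}{-89 + O^{2}} \cdot 33 = \frac{132}{-89 + O^{2}}$)
$u{\left(- \frac{58}{-274} \right)} 10 = \frac{132}{-89 + \left(- \frac{58}{-274}\right)^{2}} \cdot 10 = \frac{132}{-89 + \left(\left(-58\right) \left(- \frac{1}{274}\right)\right)^{2}} \cdot 10 = \frac{132}{-89 + \left(\frac{29}{137}\right)^{2}} \cdot 10 = \frac{132}{-89 + \frac{841}{18769}} \cdot 10 = \frac{132}{- \frac{1669600}{18769}} \cdot 10 = 132 \left(- \frac{18769}{1669600}\right) 10 = \left(- \frac{619377}{417400}\right) 10 = - \frac{619377}{41740}$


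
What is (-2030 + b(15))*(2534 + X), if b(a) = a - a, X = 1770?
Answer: -8737120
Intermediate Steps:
b(a) = 0
(-2030 + b(15))*(2534 + X) = (-2030 + 0)*(2534 + 1770) = -2030*4304 = -8737120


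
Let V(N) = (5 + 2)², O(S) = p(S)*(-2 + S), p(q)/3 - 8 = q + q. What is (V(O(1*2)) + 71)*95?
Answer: 11400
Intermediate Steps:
p(q) = 24 + 6*q (p(q) = 24 + 3*(q + q) = 24 + 3*(2*q) = 24 + 6*q)
O(S) = (-2 + S)*(24 + 6*S) (O(S) = (24 + 6*S)*(-2 + S) = (-2 + S)*(24 + 6*S))
V(N) = 49 (V(N) = 7² = 49)
(V(O(1*2)) + 71)*95 = (49 + 71)*95 = 120*95 = 11400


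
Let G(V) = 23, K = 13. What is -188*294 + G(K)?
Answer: -55249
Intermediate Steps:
-188*294 + G(K) = -188*294 + 23 = -55272 + 23 = -55249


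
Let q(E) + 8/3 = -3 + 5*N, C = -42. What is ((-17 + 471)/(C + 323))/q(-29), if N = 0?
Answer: -1362/4777 ≈ -0.28512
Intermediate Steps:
q(E) = -17/3 (q(E) = -8/3 + (-3 + 5*0) = -8/3 + (-3 + 0) = -8/3 - 3 = -17/3)
((-17 + 471)/(C + 323))/q(-29) = ((-17 + 471)/(-42 + 323))/(-17/3) = (454/281)*(-3/17) = -1362/4777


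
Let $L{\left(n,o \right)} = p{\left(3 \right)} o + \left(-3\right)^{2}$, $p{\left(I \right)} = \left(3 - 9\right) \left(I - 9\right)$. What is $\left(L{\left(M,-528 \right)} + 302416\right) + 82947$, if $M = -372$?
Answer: $366364$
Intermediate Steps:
$p{\left(I \right)} = 54 - 6 I$ ($p{\left(I \right)} = - 6 \left(-9 + I\right) = 54 - 6 I$)
$L{\left(n,o \right)} = 9 + 36 o$ ($L{\left(n,o \right)} = \left(54 - 18\right) o + \left(-3\right)^{2} = \left(54 - 18\right) o + 9 = 36 o + 9 = 9 + 36 o$)
$\left(L{\left(M,-528 \right)} + 302416\right) + 82947 = \left(\left(9 + 36 \left(-528\right)\right) + 302416\right) + 82947 = \left(\left(9 - 19008\right) + 302416\right) + 82947 = \left(-18999 + 302416\right) + 82947 = 283417 + 82947 = 366364$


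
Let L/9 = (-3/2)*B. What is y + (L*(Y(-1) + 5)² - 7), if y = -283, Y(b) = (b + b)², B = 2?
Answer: -2477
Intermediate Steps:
Y(b) = 4*b² (Y(b) = (2*b)² = 4*b²)
L = -27 (L = 9*((-3/2)*2) = 9*(((½)*(-3))*2) = 9*(-3/2*2) = 9*(-3) = -27)
y + (L*(Y(-1) + 5)² - 7) = -283 + (-27*(4*(-1)² + 5)² - 7) = -283 + (-27*(4*1 + 5)² - 7) = -283 + (-27*(4 + 5)² - 7) = -283 + (-27*9² - 7) = -283 + (-27*81 - 7) = -283 + (-2187 - 7) = -283 - 2194 = -2477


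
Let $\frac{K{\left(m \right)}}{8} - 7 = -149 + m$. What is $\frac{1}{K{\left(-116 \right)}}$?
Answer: $- \frac{1}{2064} \approx -0.0004845$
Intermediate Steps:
$K{\left(m \right)} = -1136 + 8 m$ ($K{\left(m \right)} = 56 + 8 \left(-149 + m\right) = 56 + \left(-1192 + 8 m\right) = -1136 + 8 m$)
$\frac{1}{K{\left(-116 \right)}} = \frac{1}{-1136 + 8 \left(-116\right)} = \frac{1}{-1136 - 928} = \frac{1}{-2064} = - \frac{1}{2064}$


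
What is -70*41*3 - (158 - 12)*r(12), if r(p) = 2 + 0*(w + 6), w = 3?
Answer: -8902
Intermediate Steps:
r(p) = 2 (r(p) = 2 + 0*(3 + 6) = 2 + 0*9 = 2 + 0 = 2)
-70*41*3 - (158 - 12)*r(12) = -70*41*3 - (158 - 12)*2 = -2870*3 - 146*2 = -8610 - 1*292 = -8610 - 292 = -8902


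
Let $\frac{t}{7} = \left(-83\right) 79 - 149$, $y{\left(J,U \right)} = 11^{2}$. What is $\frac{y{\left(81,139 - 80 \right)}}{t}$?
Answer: $- \frac{121}{46942} \approx -0.0025776$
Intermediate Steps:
$y{\left(J,U \right)} = 121$
$t = -46942$ ($t = 7 \left(\left(-83\right) 79 - 149\right) = 7 \left(-6557 - 149\right) = 7 \left(-6706\right) = -46942$)
$\frac{y{\left(81,139 - 80 \right)}}{t} = \frac{121}{-46942} = 121 \left(- \frac{1}{46942}\right) = - \frac{121}{46942}$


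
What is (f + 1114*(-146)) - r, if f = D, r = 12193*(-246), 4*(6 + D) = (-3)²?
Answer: 11347321/4 ≈ 2.8368e+6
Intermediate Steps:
D = -15/4 (D = -6 + (¼)*(-3)² = -6 + (¼)*9 = -6 + 9/4 = -15/4 ≈ -3.7500)
r = -2999478
f = -15/4 ≈ -3.7500
(f + 1114*(-146)) - r = (-15/4 + 1114*(-146)) - 1*(-2999478) = (-15/4 - 162644) + 2999478 = -650591/4 + 2999478 = 11347321/4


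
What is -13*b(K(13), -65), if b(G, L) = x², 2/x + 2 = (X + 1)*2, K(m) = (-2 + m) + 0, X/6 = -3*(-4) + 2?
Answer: -13/7056 ≈ -0.0018424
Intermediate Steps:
X = 84 (X = 6*(-3*(-4) + 2) = 6*(12 + 2) = 6*14 = 84)
K(m) = -2 + m
x = 1/84 (x = 2/(-2 + (84 + 1)*2) = 2/(-2 + 85*2) = 2/(-2 + 170) = 2/168 = 2*(1/168) = 1/84 ≈ 0.011905)
b(G, L) = 1/7056 (b(G, L) = (1/84)² = 1/7056)
-13*b(K(13), -65) = -13*1/7056 = -13/7056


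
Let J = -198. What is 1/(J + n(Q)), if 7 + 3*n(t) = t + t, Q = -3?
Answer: -3/607 ≈ -0.0049423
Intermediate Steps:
n(t) = -7/3 + 2*t/3 (n(t) = -7/3 + (t + t)/3 = -7/3 + (2*t)/3 = -7/3 + 2*t/3)
1/(J + n(Q)) = 1/(-198 + (-7/3 + (⅔)*(-3))) = 1/(-198 + (-7/3 - 2)) = 1/(-198 - 13/3) = 1/(-607/3) = -3/607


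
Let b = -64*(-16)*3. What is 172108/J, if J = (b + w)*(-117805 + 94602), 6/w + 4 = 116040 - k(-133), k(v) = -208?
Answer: -3334420392/1380971303587 ≈ -0.0024145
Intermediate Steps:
w = 1/19374 (w = 6/(-4 + (116040 - 1*(-208))) = 6/(-4 + (116040 + 208)) = 6/(-4 + 116248) = 6/116244 = 6*(1/116244) = 1/19374 ≈ 5.1616e-5)
b = 3072 (b = 1024*3 = 3072)
J = -1380971303587/19374 (J = (3072 + 1/19374)*(-117805 + 94602) = (59516929/19374)*(-23203) = -1380971303587/19374 ≈ -7.1280e+7)
172108/J = 172108/(-1380971303587/19374) = 172108*(-19374/1380971303587) = -3334420392/1380971303587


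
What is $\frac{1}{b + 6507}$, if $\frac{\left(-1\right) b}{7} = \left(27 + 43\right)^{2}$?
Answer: $- \frac{1}{27793} \approx -3.598 \cdot 10^{-5}$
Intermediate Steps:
$b = -34300$ ($b = - 7 \left(27 + 43\right)^{2} = - 7 \cdot 70^{2} = \left(-7\right) 4900 = -34300$)
$\frac{1}{b + 6507} = \frac{1}{-34300 + 6507} = \frac{1}{-27793} = - \frac{1}{27793}$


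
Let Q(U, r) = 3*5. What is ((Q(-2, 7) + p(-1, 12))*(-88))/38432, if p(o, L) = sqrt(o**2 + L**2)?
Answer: -165/4804 - 11*sqrt(145)/4804 ≈ -0.061919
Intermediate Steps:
Q(U, r) = 15
p(o, L) = sqrt(L**2 + o**2)
((Q(-2, 7) + p(-1, 12))*(-88))/38432 = ((15 + sqrt(12**2 + (-1)**2))*(-88))/38432 = ((15 + sqrt(144 + 1))*(-88))*(1/38432) = ((15 + sqrt(145))*(-88))*(1/38432) = (-1320 - 88*sqrt(145))*(1/38432) = -165/4804 - 11*sqrt(145)/4804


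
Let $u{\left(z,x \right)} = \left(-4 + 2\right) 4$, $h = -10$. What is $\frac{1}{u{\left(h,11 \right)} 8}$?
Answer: $- \frac{1}{64} \approx -0.015625$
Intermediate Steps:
$u{\left(z,x \right)} = -8$ ($u{\left(z,x \right)} = \left(-2\right) 4 = -8$)
$\frac{1}{u{\left(h,11 \right)} 8} = \frac{1}{\left(-8\right) 8} = \frac{1}{-64} = - \frac{1}{64}$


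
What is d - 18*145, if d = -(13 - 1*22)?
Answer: -2601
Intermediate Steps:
d = 9 (d = -(13 - 22) = -1*(-9) = 9)
d - 18*145 = 9 - 18*145 = 9 - 2610 = -2601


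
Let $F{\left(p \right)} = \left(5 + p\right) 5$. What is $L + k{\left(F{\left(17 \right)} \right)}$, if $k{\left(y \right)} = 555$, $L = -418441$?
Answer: $-417886$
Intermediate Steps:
$F{\left(p \right)} = 25 + 5 p$
$L + k{\left(F{\left(17 \right)} \right)} = -418441 + 555 = -417886$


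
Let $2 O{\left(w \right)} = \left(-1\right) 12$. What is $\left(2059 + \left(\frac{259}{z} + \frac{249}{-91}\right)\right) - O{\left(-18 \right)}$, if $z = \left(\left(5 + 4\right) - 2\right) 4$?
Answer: $\frac{754031}{364} \approx 2071.5$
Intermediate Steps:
$O{\left(w \right)} = -6$ ($O{\left(w \right)} = \frac{\left(-1\right) 12}{2} = \frac{1}{2} \left(-12\right) = -6$)
$z = 28$ ($z = \left(9 - 2\right) 4 = 7 \cdot 4 = 28$)
$\left(2059 + \left(\frac{259}{z} + \frac{249}{-91}\right)\right) - O{\left(-18 \right)} = \left(2059 + \left(\frac{259}{28} + \frac{249}{-91}\right)\right) - -6 = \left(2059 + \left(259 \cdot \frac{1}{28} + 249 \left(- \frac{1}{91}\right)\right)\right) + 6 = \left(2059 + \left(\frac{37}{4} - \frac{249}{91}\right)\right) + 6 = \left(2059 + \frac{2371}{364}\right) + 6 = \frac{751847}{364} + 6 = \frac{754031}{364}$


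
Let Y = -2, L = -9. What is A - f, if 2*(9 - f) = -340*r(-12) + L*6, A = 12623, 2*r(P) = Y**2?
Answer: 12247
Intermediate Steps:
r(P) = 2 (r(P) = (1/2)*(-2)**2 = (1/2)*4 = 2)
f = 376 (f = 9 - (-340*2 - 9*6)/2 = 9 - (-680 - 54)/2 = 9 - 1/2*(-734) = 9 + 367 = 376)
A - f = 12623 - 1*376 = 12623 - 376 = 12247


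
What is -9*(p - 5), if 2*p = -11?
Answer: 189/2 ≈ 94.500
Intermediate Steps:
p = -11/2 (p = (½)*(-11) = -11/2 ≈ -5.5000)
-9*(p - 5) = -9*(-11/2 - 5) = -9*(-21/2) = 189/2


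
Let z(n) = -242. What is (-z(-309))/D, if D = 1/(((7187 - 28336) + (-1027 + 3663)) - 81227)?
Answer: -24137080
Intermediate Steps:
D = -1/99740 (D = 1/((-21149 + 2636) - 81227) = 1/(-18513 - 81227) = 1/(-99740) = -1/99740 ≈ -1.0026e-5)
(-z(-309))/D = (-1*(-242))/(-1/99740) = 242*(-99740) = -24137080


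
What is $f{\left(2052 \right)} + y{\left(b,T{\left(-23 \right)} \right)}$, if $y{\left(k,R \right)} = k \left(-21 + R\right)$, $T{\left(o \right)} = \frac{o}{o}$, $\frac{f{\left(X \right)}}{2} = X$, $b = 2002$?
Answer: $-35936$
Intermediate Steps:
$f{\left(X \right)} = 2 X$
$T{\left(o \right)} = 1$
$f{\left(2052 \right)} + y{\left(b,T{\left(-23 \right)} \right)} = 2 \cdot 2052 + 2002 \left(-21 + 1\right) = 4104 + 2002 \left(-20\right) = 4104 - 40040 = -35936$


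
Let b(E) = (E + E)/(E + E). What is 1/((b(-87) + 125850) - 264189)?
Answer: -1/138338 ≈ -7.2287e-6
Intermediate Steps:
b(E) = 1 (b(E) = (2*E)/((2*E)) = (2*E)*(1/(2*E)) = 1)
1/((b(-87) + 125850) - 264189) = 1/((1 + 125850) - 264189) = 1/(125851 - 264189) = 1/(-138338) = -1/138338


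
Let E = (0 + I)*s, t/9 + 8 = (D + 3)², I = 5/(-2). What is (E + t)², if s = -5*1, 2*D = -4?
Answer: 10201/4 ≈ 2550.3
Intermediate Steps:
D = -2 (D = (½)*(-4) = -2)
s = -5
I = -5/2 (I = 5*(-½) = -5/2 ≈ -2.5000)
t = -63 (t = -72 + 9*(-2 + 3)² = -72 + 9*1² = -72 + 9*1 = -72 + 9 = -63)
E = 25/2 (E = (0 - 5/2)*(-5) = -5/2*(-5) = 25/2 ≈ 12.500)
(E + t)² = (25/2 - 63)² = (-101/2)² = 10201/4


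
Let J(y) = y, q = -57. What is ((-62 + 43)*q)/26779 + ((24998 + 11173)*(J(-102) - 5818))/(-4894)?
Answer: 2867127348741/65528213 ≈ 43754.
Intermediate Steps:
((-62 + 43)*q)/26779 + ((24998 + 11173)*(J(-102) - 5818))/(-4894) = ((-62 + 43)*(-57))/26779 + ((24998 + 11173)*(-102 - 5818))/(-4894) = -19*(-57)*(1/26779) + (36171*(-5920))*(-1/4894) = 1083*(1/26779) - 214132320*(-1/4894) = 1083/26779 + 107066160/2447 = 2867127348741/65528213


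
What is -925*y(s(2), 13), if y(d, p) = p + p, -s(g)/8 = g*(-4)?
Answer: -24050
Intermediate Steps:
s(g) = 32*g (s(g) = -8*g*(-4) = -(-32)*g = 32*g)
y(d, p) = 2*p
-925*y(s(2), 13) = -1850*13 = -925*26 = -24050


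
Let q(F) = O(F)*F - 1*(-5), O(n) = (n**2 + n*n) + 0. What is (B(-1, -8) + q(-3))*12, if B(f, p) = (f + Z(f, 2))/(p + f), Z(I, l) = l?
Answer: -1768/3 ≈ -589.33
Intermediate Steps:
O(n) = 2*n**2 (O(n) = (n**2 + n**2) + 0 = 2*n**2 + 0 = 2*n**2)
q(F) = 5 + 2*F**3 (q(F) = (2*F**2)*F - 1*(-5) = 2*F**3 + 5 = 5 + 2*F**3)
B(f, p) = (2 + f)/(f + p) (B(f, p) = (f + 2)/(p + f) = (2 + f)/(f + p))
(B(-1, -8) + q(-3))*12 = ((2 - 1)/(-1 - 8) + (5 + 2*(-3)**3))*12 = (1/(-9) + (5 + 2*(-27)))*12 = (-1/9*1 + (5 - 54))*12 = (-1/9 - 49)*12 = -442/9*12 = -1768/3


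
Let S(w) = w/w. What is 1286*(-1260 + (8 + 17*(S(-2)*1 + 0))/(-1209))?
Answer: -1959047390/1209 ≈ -1.6204e+6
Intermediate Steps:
S(w) = 1
1286*(-1260 + (8 + 17*(S(-2)*1 + 0))/(-1209)) = 1286*(-1260 + (8 + 17*(1*1 + 0))/(-1209)) = 1286*(-1260 + (8 + 17*(1 + 0))*(-1/1209)) = 1286*(-1260 + (8 + 17*1)*(-1/1209)) = 1286*(-1260 + (8 + 17)*(-1/1209)) = 1286*(-1260 + 25*(-1/1209)) = 1286*(-1260 - 25/1209) = 1286*(-1523365/1209) = -1959047390/1209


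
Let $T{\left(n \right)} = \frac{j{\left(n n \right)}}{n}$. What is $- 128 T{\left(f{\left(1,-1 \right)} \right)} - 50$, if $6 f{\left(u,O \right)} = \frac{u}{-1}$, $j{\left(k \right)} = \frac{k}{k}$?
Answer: $718$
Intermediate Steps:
$j{\left(k \right)} = 1$
$f{\left(u,O \right)} = - \frac{u}{6}$ ($f{\left(u,O \right)} = \frac{u \frac{1}{-1}}{6} = \frac{u \left(-1\right)}{6} = \frac{\left(-1\right) u}{6} = - \frac{u}{6}$)
$T{\left(n \right)} = \frac{1}{n}$ ($T{\left(n \right)} = 1 \frac{1}{n} = \frac{1}{n}$)
$- 128 T{\left(f{\left(1,-1 \right)} \right)} - 50 = - \frac{128}{\left(- \frac{1}{6}\right) 1} - 50 = - \frac{128}{- \frac{1}{6}} - 50 = \left(-128\right) \left(-6\right) - 50 = 768 - 50 = 718$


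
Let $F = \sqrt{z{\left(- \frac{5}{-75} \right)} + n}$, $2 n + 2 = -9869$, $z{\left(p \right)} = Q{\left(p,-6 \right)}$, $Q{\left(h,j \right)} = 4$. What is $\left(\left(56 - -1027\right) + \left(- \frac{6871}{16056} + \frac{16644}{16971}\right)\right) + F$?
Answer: $\frac{98417791177}{90828792} + \frac{i \sqrt{19726}}{2} \approx 1083.6 + 70.225 i$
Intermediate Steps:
$z{\left(p \right)} = 4$
$n = - \frac{9871}{2}$ ($n = -1 + \frac{1}{2} \left(-9869\right) = -1 - \frac{9869}{2} = - \frac{9871}{2} \approx -4935.5$)
$F = \frac{i \sqrt{19726}}{2}$ ($F = \sqrt{4 - \frac{9871}{2}} = \sqrt{- \frac{9863}{2}} = \frac{i \sqrt{19726}}{2} \approx 70.225 i$)
$\left(\left(56 - -1027\right) + \left(- \frac{6871}{16056} + \frac{16644}{16971}\right)\right) + F = \left(\left(56 - -1027\right) + \left(- \frac{6871}{16056} + \frac{16644}{16971}\right)\right) + \frac{i \sqrt{19726}}{2} = \left(\left(56 + 1027\right) + \left(\left(-6871\right) \frac{1}{16056} + 16644 \cdot \frac{1}{16971}\right)\right) + \frac{i \sqrt{19726}}{2} = \left(1083 + \left(- \frac{6871}{16056} + \frac{5548}{5657}\right)\right) + \frac{i \sqrt{19726}}{2} = \left(1083 + \frac{50209441}{90828792}\right) + \frac{i \sqrt{19726}}{2} = \frac{98417791177}{90828792} + \frac{i \sqrt{19726}}{2}$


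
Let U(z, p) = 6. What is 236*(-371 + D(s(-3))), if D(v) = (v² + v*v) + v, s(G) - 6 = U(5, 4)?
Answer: -16756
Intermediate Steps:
s(G) = 12 (s(G) = 6 + 6 = 12)
D(v) = v + 2*v² (D(v) = (v² + v²) + v = 2*v² + v = v + 2*v²)
236*(-371 + D(s(-3))) = 236*(-371 + 12*(1 + 2*12)) = 236*(-371 + 12*(1 + 24)) = 236*(-371 + 12*25) = 236*(-371 + 300) = 236*(-71) = -16756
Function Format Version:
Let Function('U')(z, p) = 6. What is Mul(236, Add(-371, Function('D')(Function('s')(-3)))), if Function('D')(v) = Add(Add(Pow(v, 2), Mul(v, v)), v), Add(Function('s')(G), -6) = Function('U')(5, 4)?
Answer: -16756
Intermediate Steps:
Function('s')(G) = 12 (Function('s')(G) = Add(6, 6) = 12)
Function('D')(v) = Add(v, Mul(2, Pow(v, 2))) (Function('D')(v) = Add(Add(Pow(v, 2), Pow(v, 2)), v) = Add(Mul(2, Pow(v, 2)), v) = Add(v, Mul(2, Pow(v, 2))))
Mul(236, Add(-371, Function('D')(Function('s')(-3)))) = Mul(236, Add(-371, Mul(12, Add(1, Mul(2, 12))))) = Mul(236, Add(-371, Mul(12, Add(1, 24)))) = Mul(236, Add(-371, Mul(12, 25))) = Mul(236, Add(-371, 300)) = Mul(236, -71) = -16756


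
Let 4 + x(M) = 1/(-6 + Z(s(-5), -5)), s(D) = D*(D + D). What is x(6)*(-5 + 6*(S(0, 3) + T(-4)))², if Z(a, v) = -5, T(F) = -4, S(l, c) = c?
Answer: -495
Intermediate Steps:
s(D) = 2*D² (s(D) = D*(2*D) = 2*D²)
x(M) = -45/11 (x(M) = -4 + 1/(-6 - 5) = -4 + 1/(-11) = -4 - 1/11 = -45/11)
x(6)*(-5 + 6*(S(0, 3) + T(-4)))² = -45*(-5 + 6*(3 - 4))²/11 = -45*(-5 + 6*(-1))²/11 = -45*(-5 - 6)²/11 = -45/11*(-11)² = -45/11*121 = -495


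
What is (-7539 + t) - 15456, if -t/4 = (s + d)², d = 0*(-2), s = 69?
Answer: -42039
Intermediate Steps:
d = 0
t = -19044 (t = -4*(69 + 0)² = -4*69² = -4*4761 = -19044)
(-7539 + t) - 15456 = (-7539 - 19044) - 15456 = -26583 - 15456 = -42039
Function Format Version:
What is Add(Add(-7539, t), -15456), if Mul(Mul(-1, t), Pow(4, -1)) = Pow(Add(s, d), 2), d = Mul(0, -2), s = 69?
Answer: -42039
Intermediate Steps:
d = 0
t = -19044 (t = Mul(-4, Pow(Add(69, 0), 2)) = Mul(-4, Pow(69, 2)) = Mul(-4, 4761) = -19044)
Add(Add(-7539, t), -15456) = Add(Add(-7539, -19044), -15456) = Add(-26583, -15456) = -42039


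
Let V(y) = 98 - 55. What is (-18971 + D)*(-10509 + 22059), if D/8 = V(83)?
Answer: -215141850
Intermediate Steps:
V(y) = 43
D = 344 (D = 8*43 = 344)
(-18971 + D)*(-10509 + 22059) = (-18971 + 344)*(-10509 + 22059) = -18627*11550 = -215141850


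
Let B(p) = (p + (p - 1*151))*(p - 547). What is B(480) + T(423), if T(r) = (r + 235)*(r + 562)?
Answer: 593927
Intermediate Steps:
T(r) = (235 + r)*(562 + r)
B(p) = (-547 + p)*(-151 + 2*p) (B(p) = (p + (p - 151))*(-547 + p) = (p + (-151 + p))*(-547 + p) = (-151 + 2*p)*(-547 + p) = (-547 + p)*(-151 + 2*p))
B(480) + T(423) = (82597 - 1245*480 + 2*480**2) + (132070 + 423**2 + 797*423) = (82597 - 597600 + 2*230400) + (132070 + 178929 + 337131) = (82597 - 597600 + 460800) + 648130 = -54203 + 648130 = 593927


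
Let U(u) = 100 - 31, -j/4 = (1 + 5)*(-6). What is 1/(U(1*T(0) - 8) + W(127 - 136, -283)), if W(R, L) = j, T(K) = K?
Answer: 1/213 ≈ 0.0046948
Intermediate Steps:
j = 144 (j = -4*(1 + 5)*(-6) = -24*(-6) = -4*(-36) = 144)
W(R, L) = 144
U(u) = 69
1/(U(1*T(0) - 8) + W(127 - 136, -283)) = 1/(69 + 144) = 1/213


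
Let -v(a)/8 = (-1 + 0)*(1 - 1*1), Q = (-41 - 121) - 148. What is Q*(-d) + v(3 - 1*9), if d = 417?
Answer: 129270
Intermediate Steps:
Q = -310 (Q = -162 - 148 = -310)
v(a) = 0 (v(a) = -8*(-1 + 0)*(1 - 1*1) = -(-8)*(1 - 1) = -(-8)*0 = -8*0 = 0)
Q*(-d) + v(3 - 1*9) = -(-310)*417 + 0 = -310*(-417) + 0 = 129270 + 0 = 129270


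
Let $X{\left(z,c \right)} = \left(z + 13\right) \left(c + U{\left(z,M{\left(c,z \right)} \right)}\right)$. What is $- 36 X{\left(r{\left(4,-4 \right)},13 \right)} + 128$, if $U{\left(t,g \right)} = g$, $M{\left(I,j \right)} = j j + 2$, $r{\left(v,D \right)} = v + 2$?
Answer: $-34756$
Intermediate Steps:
$r{\left(v,D \right)} = 2 + v$
$M{\left(I,j \right)} = 2 + j^{2}$ ($M{\left(I,j \right)} = j^{2} + 2 = 2 + j^{2}$)
$X{\left(z,c \right)} = \left(13 + z\right) \left(2 + c + z^{2}\right)$ ($X{\left(z,c \right)} = \left(z + 13\right) \left(c + \left(2 + z^{2}\right)\right) = \left(13 + z\right) \left(2 + c + z^{2}\right)$)
$- 36 X{\left(r{\left(4,-4 \right)},13 \right)} + 128 = - 36 \left(26 + 13 \cdot 13 + 13 \left(2 + 4\right)^{2} + 13 \left(2 + 4\right) + \left(2 + 4\right) \left(2 + \left(2 + 4\right)^{2}\right)\right) + 128 = - 36 \left(26 + 169 + 13 \cdot 6^{2} + 13 \cdot 6 + 6 \left(2 + 6^{2}\right)\right) + 128 = - 36 \left(26 + 169 + 13 \cdot 36 + 78 + 6 \left(2 + 36\right)\right) + 128 = - 36 \left(26 + 169 + 468 + 78 + 6 \cdot 38\right) + 128 = - 36 \left(26 + 169 + 468 + 78 + 228\right) + 128 = \left(-36\right) 969 + 128 = -34884 + 128 = -34756$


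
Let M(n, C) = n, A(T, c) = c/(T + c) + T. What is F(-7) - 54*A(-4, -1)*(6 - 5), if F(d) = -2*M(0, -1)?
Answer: 1026/5 ≈ 205.20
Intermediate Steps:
A(T, c) = T + c/(T + c) (A(T, c) = c/(T + c) + T = T + c/(T + c))
F(d) = 0 (F(d) = -2*0 = 0)
F(-7) - 54*A(-4, -1)*(6 - 5) = 0 - 54*(-1 + (-4)**2 - 4*(-1))/(-4 - 1)*(6 - 5) = 0 - 54*(-1 + 16 + 4)/(-5) = 0 - 54*(-1/5*19) = 0 - (-1026)/5 = 0 - 54*(-19/5) = 0 + 1026/5 = 1026/5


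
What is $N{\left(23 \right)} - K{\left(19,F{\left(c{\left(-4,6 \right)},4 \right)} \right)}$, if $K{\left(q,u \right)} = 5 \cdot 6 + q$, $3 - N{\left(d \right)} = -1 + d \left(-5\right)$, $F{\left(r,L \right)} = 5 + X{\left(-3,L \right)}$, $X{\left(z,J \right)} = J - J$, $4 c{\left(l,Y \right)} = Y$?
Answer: $70$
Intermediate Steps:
$c{\left(l,Y \right)} = \frac{Y}{4}$
$X{\left(z,J \right)} = 0$
$F{\left(r,L \right)} = 5$ ($F{\left(r,L \right)} = 5 + 0 = 5$)
$N{\left(d \right)} = 4 + 5 d$ ($N{\left(d \right)} = 3 - \left(-1 + d \left(-5\right)\right) = 3 - \left(-1 - 5 d\right) = 3 + \left(1 + 5 d\right) = 4 + 5 d$)
$K{\left(q,u \right)} = 30 + q$
$N{\left(23 \right)} - K{\left(19,F{\left(c{\left(-4,6 \right)},4 \right)} \right)} = \left(4 + 5 \cdot 23\right) - \left(30 + 19\right) = \left(4 + 115\right) - 49 = 119 - 49 = 70$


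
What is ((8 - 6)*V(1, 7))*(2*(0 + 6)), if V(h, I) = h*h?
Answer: 24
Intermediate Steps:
V(h, I) = h²
((8 - 6)*V(1, 7))*(2*(0 + 6)) = ((8 - 6)*1²)*(2*(0 + 6)) = (2*1)*(2*6) = 2*12 = 24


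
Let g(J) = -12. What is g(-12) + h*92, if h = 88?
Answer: 8084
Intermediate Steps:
g(-12) + h*92 = -12 + 88*92 = -12 + 8096 = 8084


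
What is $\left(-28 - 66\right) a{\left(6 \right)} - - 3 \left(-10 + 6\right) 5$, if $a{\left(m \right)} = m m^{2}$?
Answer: $-20364$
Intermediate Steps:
$a{\left(m \right)} = m^{3}$
$\left(-28 - 66\right) a{\left(6 \right)} - - 3 \left(-10 + 6\right) 5 = \left(-28 - 66\right) 6^{3} - - 3 \left(-10 + 6\right) 5 = \left(-94\right) 216 - \left(-3\right) \left(-4\right) 5 = -20304 - 12 \cdot 5 = -20304 - 60 = -20364$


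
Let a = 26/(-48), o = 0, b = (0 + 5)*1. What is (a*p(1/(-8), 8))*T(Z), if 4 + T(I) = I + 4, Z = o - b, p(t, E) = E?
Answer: 65/3 ≈ 21.667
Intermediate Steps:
b = 5 (b = 5*1 = 5)
Z = -5 (Z = 0 - 1*5 = 0 - 5 = -5)
a = -13/24 (a = 26*(-1/48) = -13/24 ≈ -0.54167)
T(I) = I (T(I) = -4 + (I + 4) = -4 + (4 + I) = I)
(a*p(1/(-8), 8))*T(Z) = -13/24*8*(-5) = -13/3*(-5) = 65/3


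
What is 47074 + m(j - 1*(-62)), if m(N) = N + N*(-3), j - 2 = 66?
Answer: 46814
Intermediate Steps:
j = 68 (j = 2 + 66 = 68)
m(N) = -2*N (m(N) = N - 3*N = -2*N)
47074 + m(j - 1*(-62)) = 47074 - 2*(68 - 1*(-62)) = 47074 - 2*(68 + 62) = 47074 - 2*130 = 47074 - 260 = 46814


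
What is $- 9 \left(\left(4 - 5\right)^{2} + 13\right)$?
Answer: $-126$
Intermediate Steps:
$- 9 \left(\left(4 - 5\right)^{2} + 13\right) = - 9 \left(\left(-1\right)^{2} + 13\right) = - 9 \left(1 + 13\right) = \left(-9\right) 14 = -126$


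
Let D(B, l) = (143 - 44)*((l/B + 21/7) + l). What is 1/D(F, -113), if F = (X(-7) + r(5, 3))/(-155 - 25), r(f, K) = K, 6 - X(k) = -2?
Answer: 1/172170 ≈ 5.8082e-6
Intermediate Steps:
X(k) = 8 (X(k) = 6 - 1*(-2) = 6 + 2 = 8)
F = -11/180 (F = (8 + 3)/(-155 - 25) = 11/(-180) = 11*(-1/180) = -11/180 ≈ -0.061111)
D(B, l) = 297 + 99*l + 99*l/B (D(B, l) = 99*((l/B + 21*(⅐)) + l) = 99*((l/B + 3) + l) = 99*((3 + l/B) + l) = 99*(3 + l + l/B) = 297 + 99*l + 99*l/B)
1/D(F, -113) = 1/(297 + 99*(-113) + 99*(-113)/(-11/180)) = 1/(297 - 11187 + 99*(-113)*(-180/11)) = 1/(297 - 11187 + 183060) = 1/172170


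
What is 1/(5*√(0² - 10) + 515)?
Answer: 103/53095 - I*√10/53095 ≈ 0.0019399 - 5.9559e-5*I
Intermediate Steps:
1/(5*√(0² - 10) + 515) = 1/(5*√(0 - 10) + 515) = 1/(5*√(-10) + 515) = 1/(5*(I*√10) + 515) = 1/(5*I*√10 + 515) = 1/(515 + 5*I*√10)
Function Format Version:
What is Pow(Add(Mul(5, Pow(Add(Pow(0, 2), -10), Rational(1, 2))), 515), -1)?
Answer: Add(Rational(103, 53095), Mul(Rational(-1, 53095), I, Pow(10, Rational(1, 2)))) ≈ Add(0.0019399, Mul(-5.9559e-5, I))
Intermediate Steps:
Pow(Add(Mul(5, Pow(Add(Pow(0, 2), -10), Rational(1, 2))), 515), -1) = Pow(Add(Mul(5, Pow(Add(0, -10), Rational(1, 2))), 515), -1) = Pow(Add(Mul(5, Pow(-10, Rational(1, 2))), 515), -1) = Pow(Add(Mul(5, Mul(I, Pow(10, Rational(1, 2)))), 515), -1) = Pow(Add(Mul(5, I, Pow(10, Rational(1, 2))), 515), -1) = Pow(Add(515, Mul(5, I, Pow(10, Rational(1, 2)))), -1)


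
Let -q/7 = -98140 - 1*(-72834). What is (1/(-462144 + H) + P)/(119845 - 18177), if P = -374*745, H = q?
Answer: -79410107261/28975583336 ≈ -2.7406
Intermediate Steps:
q = 177142 (q = -7*(-98140 - 1*(-72834)) = -7*(-98140 + 72834) = -7*(-25306) = 177142)
H = 177142
P = -278630
(1/(-462144 + H) + P)/(119845 - 18177) = (1/(-462144 + 177142) - 278630)/(119845 - 18177) = (1/(-285002) - 278630)/101668 = (-1/285002 - 278630)*(1/101668) = -79410107261/285002*1/101668 = -79410107261/28975583336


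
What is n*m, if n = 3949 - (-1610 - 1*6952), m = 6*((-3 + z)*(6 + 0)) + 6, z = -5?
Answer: -3528102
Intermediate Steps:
m = -282 (m = 6*((-3 - 5)*(6 + 0)) + 6 = 6*(-8*6) + 6 = 6*(-48) + 6 = -288 + 6 = -282)
n = 12511 (n = 3949 - (-1610 - 6952) = 3949 - 1*(-8562) = 3949 + 8562 = 12511)
n*m = 12511*(-282) = -3528102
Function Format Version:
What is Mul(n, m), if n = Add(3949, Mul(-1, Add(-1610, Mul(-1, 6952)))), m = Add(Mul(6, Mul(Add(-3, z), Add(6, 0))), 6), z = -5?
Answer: -3528102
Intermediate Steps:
m = -282 (m = Add(Mul(6, Mul(Add(-3, -5), Add(6, 0))), 6) = Add(Mul(6, Mul(-8, 6)), 6) = Add(Mul(6, -48), 6) = Add(-288, 6) = -282)
n = 12511 (n = Add(3949, Mul(-1, Add(-1610, -6952))) = Add(3949, Mul(-1, -8562)) = Add(3949, 8562) = 12511)
Mul(n, m) = Mul(12511, -282) = -3528102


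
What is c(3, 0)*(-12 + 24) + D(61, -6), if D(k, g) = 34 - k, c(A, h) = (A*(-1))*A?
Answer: -135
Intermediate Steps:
c(A, h) = -A**2 (c(A, h) = (-A)*A = -A**2)
c(3, 0)*(-12 + 24) + D(61, -6) = (-1*3**2)*(-12 + 24) + (34 - 1*61) = -1*9*12 + (34 - 61) = -9*12 - 27 = -108 - 27 = -135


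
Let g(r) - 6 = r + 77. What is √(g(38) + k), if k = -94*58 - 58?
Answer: I*√5389 ≈ 73.41*I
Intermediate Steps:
g(r) = 83 + r (g(r) = 6 + (r + 77) = 6 + (77 + r) = 83 + r)
k = -5510 (k = -5452 - 58 = -5510)
√(g(38) + k) = √((83 + 38) - 5510) = √(121 - 5510) = √(-5389) = I*√5389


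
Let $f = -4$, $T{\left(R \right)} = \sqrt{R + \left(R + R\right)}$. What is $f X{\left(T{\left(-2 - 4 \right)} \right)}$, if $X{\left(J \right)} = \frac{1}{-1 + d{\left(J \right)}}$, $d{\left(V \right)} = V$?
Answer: $\frac{4}{19} + \frac{12 i \sqrt{2}}{19} \approx 0.21053 + 0.89319 i$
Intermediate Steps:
$T{\left(R \right)} = \sqrt{3} \sqrt{R}$ ($T{\left(R \right)} = \sqrt{R + 2 R} = \sqrt{3 R} = \sqrt{3} \sqrt{R}$)
$X{\left(J \right)} = \frac{1}{-1 + J}$
$f X{\left(T{\left(-2 - 4 \right)} \right)} = - \frac{4}{-1 + \sqrt{3} \sqrt{-2 - 4}} = - \frac{4}{-1 + \sqrt{3} \sqrt{-6}} = - \frac{4}{-1 + \sqrt{3} i \sqrt{6}} = - \frac{4}{-1 + 3 i \sqrt{2}}$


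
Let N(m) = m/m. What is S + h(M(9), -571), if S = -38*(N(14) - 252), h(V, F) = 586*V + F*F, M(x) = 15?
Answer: 344369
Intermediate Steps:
N(m) = 1
h(V, F) = F**2 + 586*V (h(V, F) = 586*V + F**2 = F**2 + 586*V)
S = 9538 (S = -38*(1 - 252) = -38*(-251) = 9538)
S + h(M(9), -571) = 9538 + ((-571)**2 + 586*15) = 9538 + (326041 + 8790) = 9538 + 334831 = 344369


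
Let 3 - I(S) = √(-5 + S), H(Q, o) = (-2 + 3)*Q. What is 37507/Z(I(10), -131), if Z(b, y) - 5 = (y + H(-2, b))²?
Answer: 37507/17694 ≈ 2.1198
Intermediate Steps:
H(Q, o) = Q (H(Q, o) = 1*Q = Q)
I(S) = 3 - √(-5 + S)
Z(b, y) = 5 + (-2 + y)² (Z(b, y) = 5 + (y - 2)² = 5 + (-2 + y)²)
37507/Z(I(10), -131) = 37507/(5 + (-2 - 131)²) = 37507/(5 + (-133)²) = 37507/(5 + 17689) = 37507/17694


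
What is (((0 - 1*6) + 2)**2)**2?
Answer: 256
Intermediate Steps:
(((0 - 1*6) + 2)**2)**2 = (((0 - 6) + 2)**2)**2 = ((-6 + 2)**2)**2 = ((-4)**2)**2 = 16**2 = 256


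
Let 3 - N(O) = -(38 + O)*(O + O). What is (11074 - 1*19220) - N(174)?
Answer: -81925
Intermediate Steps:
N(O) = 3 + 2*O*(38 + O) (N(O) = 3 - (-1)*(38 + O)*(O + O) = 3 - (-1)*(38 + O)*(2*O) = 3 - (-1)*2*O*(38 + O) = 3 - (-2)*O*(38 + O) = 3 + 2*O*(38 + O))
(11074 - 1*19220) - N(174) = (11074 - 1*19220) - (3 + 2*174² + 76*174) = (11074 - 19220) - (3 + 2*30276 + 13224) = -8146 - (3 + 60552 + 13224) = -8146 - 1*73779 = -8146 - 73779 = -81925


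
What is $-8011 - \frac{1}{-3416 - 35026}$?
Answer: $- \frac{307958861}{38442} \approx -8011.0$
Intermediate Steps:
$-8011 - \frac{1}{-3416 - 35026} = -8011 - \frac{1}{-38442} = -8011 - - \frac{1}{38442} = -8011 + \frac{1}{38442} = - \frac{307958861}{38442}$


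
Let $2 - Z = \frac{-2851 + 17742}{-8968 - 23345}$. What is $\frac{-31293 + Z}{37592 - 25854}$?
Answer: $- \frac{505545596}{189644997} \approx -2.6657$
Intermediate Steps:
$Z = \frac{79517}{32313}$ ($Z = 2 - \frac{-2851 + 17742}{-8968 - 23345} = 2 - \frac{14891}{-32313} = 2 - 14891 \left(- \frac{1}{32313}\right) = 2 - - \frac{14891}{32313} = 2 + \frac{14891}{32313} = \frac{79517}{32313} \approx 2.4608$)
$\frac{-31293 + Z}{37592 - 25854} = \frac{-31293 + \frac{79517}{32313}}{37592 - 25854} = - \frac{1011091192}{32313 \left(37592 - 25854\right)} = - \frac{1011091192}{32313 \cdot 11738} = \left(- \frac{1011091192}{32313}\right) \frac{1}{11738} = - \frac{505545596}{189644997}$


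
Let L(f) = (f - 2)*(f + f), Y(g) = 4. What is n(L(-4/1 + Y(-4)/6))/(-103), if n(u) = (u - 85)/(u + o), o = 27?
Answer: 445/57989 ≈ 0.0076739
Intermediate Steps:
L(f) = 2*f*(-2 + f) (L(f) = (-2 + f)*(2*f) = 2*f*(-2 + f))
n(u) = (-85 + u)/(27 + u) (n(u) = (u - 85)/(u + 27) = (-85 + u)/(27 + u))
n(L(-4/1 + Y(-4)/6))/(-103) = ((-85 + 2*(-4/1 + 4/6)*(-2 + (-4/1 + 4/6)))/(27 + 2*(-4/1 + 4/6)*(-2 + (-4/1 + 4/6))))/(-103) = ((-85 + 2*(-4*1 + 4*(1/6))*(-2 + (-4*1 + 4*(1/6))))/(27 + 2*(-4*1 + 4*(1/6))*(-2 + (-4*1 + 4*(1/6)))))*(-1/103) = ((-85 + 2*(-4 + 2/3)*(-2 + (-4 + 2/3)))/(27 + 2*(-4 + 2/3)*(-2 + (-4 + 2/3))))*(-1/103) = ((-85 + 2*(-10/3)*(-2 - 10/3))/(27 + 2*(-10/3)*(-2 - 10/3)))*(-1/103) = ((-85 + 2*(-10/3)*(-16/3))/(27 + 2*(-10/3)*(-16/3)))*(-1/103) = ((-85 + 320/9)/(27 + 320/9))*(-1/103) = (-445/9/(563/9))*(-1/103) = ((9/563)*(-445/9))*(-1/103) = -445/563*(-1/103) = 445/57989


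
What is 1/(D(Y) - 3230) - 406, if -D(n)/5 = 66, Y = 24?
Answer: -1445361/3560 ≈ -406.00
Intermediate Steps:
D(n) = -330 (D(n) = -5*66 = -330)
1/(D(Y) - 3230) - 406 = 1/(-330 - 3230) - 406 = 1/(-3560) - 406 = -1/3560 - 406 = -1445361/3560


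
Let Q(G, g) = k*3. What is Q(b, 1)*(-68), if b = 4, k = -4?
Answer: 816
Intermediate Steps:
Q(G, g) = -12 (Q(G, g) = -4*3 = -12)
Q(b, 1)*(-68) = -12*(-68) = 816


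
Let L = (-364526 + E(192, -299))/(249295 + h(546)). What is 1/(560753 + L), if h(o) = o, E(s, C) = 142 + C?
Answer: 249841/140098725590 ≈ 1.7833e-6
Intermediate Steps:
L = -364683/249841 (L = (-364526 + (142 - 299))/(249295 + 546) = (-364526 - 157)/249841 = -364683*1/249841 = -364683/249841 ≈ -1.4597)
1/(560753 + L) = 1/(560753 - 364683/249841) = 1/(140098725590/249841) = 249841/140098725590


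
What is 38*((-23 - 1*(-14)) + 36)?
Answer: 1026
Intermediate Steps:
38*((-23 - 1*(-14)) + 36) = 38*((-23 + 14) + 36) = 38*(-9 + 36) = 38*27 = 1026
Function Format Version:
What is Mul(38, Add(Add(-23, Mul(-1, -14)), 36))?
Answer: 1026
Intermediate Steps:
Mul(38, Add(Add(-23, Mul(-1, -14)), 36)) = Mul(38, Add(Add(-23, 14), 36)) = Mul(38, Add(-9, 36)) = Mul(38, 27) = 1026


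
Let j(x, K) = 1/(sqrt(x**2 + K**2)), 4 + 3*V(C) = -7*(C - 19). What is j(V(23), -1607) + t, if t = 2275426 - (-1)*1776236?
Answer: 4051662 + 3*sqrt(23243065)/23243065 ≈ 4.0517e+6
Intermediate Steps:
V(C) = 43 - 7*C/3 (V(C) = -4/3 + (-7*(C - 19))/3 = -4/3 + (-7*(-19 + C))/3 = -4/3 + (133 - 7*C)/3 = -4/3 + (133/3 - 7*C/3) = 43 - 7*C/3)
j(x, K) = 1/sqrt(K**2 + x**2) (j(x, K) = 1/(sqrt(K**2 + x**2)) = 1/sqrt(K**2 + x**2))
t = 4051662 (t = 2275426 - 1*(-1776236) = 2275426 + 1776236 = 4051662)
j(V(23), -1607) + t = 1/sqrt((-1607)**2 + (43 - 7/3*23)**2) + 4051662 = 1/sqrt(2582449 + (43 - 161/3)**2) + 4051662 = 1/sqrt(2582449 + (-32/3)**2) + 4051662 = 1/sqrt(2582449 + 1024/9) + 4051662 = 1/sqrt(23243065/9) + 4051662 = 3*sqrt(23243065)/23243065 + 4051662 = 4051662 + 3*sqrt(23243065)/23243065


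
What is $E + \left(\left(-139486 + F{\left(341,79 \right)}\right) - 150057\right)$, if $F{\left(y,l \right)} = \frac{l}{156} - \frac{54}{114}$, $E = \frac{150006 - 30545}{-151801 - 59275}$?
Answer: $- \frac{11321681724649}{39101829} \approx -2.8954 \cdot 10^{5}$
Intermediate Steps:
$E = - \frac{119461}{211076}$ ($E = \frac{119461}{-211076} = 119461 \left(- \frac{1}{211076}\right) = - \frac{119461}{211076} \approx -0.56596$)
$F{\left(y,l \right)} = - \frac{9}{19} + \frac{l}{156}$ ($F{\left(y,l \right)} = l \frac{1}{156} - \frac{9}{19} = \frac{l}{156} - \frac{9}{19} = - \frac{9}{19} + \frac{l}{156}$)
$E + \left(\left(-139486 + F{\left(341,79 \right)}\right) - 150057\right) = - \frac{119461}{211076} + \left(\left(-139486 + \left(- \frac{9}{19} + \frac{1}{156} \cdot 79\right)\right) - 150057\right) = - \frac{119461}{211076} + \left(\left(-139486 + \left(- \frac{9}{19} + \frac{79}{156}\right)\right) - 150057\right) = - \frac{119461}{211076} + \left(\left(-139486 + \frac{97}{2964}\right) - 150057\right) = - \frac{119461}{211076} - \frac{858205355}{2964} = - \frac{11321681724649}{39101829}$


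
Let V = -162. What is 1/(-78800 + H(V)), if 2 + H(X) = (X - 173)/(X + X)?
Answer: -324/25531513 ≈ -1.2690e-5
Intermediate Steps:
H(X) = -2 + (-173 + X)/(2*X) (H(X) = -2 + (X - 173)/(X + X) = -2 + (-173 + X)/((2*X)) = -2 + (-173 + X)*(1/(2*X)) = -2 + (-173 + X)/(2*X))
1/(-78800 + H(V)) = 1/(-78800 + (½)*(-173 - 3*(-162))/(-162)) = 1/(-78800 + (½)*(-1/162)*(-173 + 486)) = 1/(-78800 + (½)*(-1/162)*313) = 1/(-78800 - 313/324) = 1/(-25531513/324) = -324/25531513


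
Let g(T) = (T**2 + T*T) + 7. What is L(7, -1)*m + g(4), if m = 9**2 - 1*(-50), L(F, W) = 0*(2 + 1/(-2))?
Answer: 39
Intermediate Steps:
L(F, W) = 0 (L(F, W) = 0*(2 - 1/2) = 0*(3/2) = 0)
g(T) = 7 + 2*T**2 (g(T) = (T**2 + T**2) + 7 = 2*T**2 + 7 = 7 + 2*T**2)
m = 131 (m = 81 + 50 = 131)
L(7, -1)*m + g(4) = 0*131 + (7 + 2*4**2) = 0 + (7 + 2*16) = 0 + (7 + 32) = 0 + 39 = 39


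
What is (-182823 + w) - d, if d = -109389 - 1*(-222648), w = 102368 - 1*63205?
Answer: -256919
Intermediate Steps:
w = 39163 (w = 102368 - 63205 = 39163)
d = 113259 (d = -109389 + 222648 = 113259)
(-182823 + w) - d = (-182823 + 39163) - 1*113259 = -143660 - 113259 = -256919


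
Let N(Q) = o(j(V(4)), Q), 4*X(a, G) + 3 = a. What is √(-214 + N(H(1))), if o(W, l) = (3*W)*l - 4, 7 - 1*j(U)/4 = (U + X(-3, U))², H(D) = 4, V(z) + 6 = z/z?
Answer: I*√1910 ≈ 43.704*I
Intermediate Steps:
X(a, G) = -¾ + a/4
V(z) = -5 (V(z) = -6 + z/z = -6 + 1 = -5)
j(U) = 28 - 4*(-3/2 + U)² (j(U) = 28 - 4*(U + (-¾ + (¼)*(-3)))² = 28 - 4*(U + (-¾ - ¾))² = 28 - 4*(U - 3/2)² = 28 - 4*(-3/2 + U)²)
o(W, l) = -4 + 3*W*l (o(W, l) = 3*W*l - 4 = -4 + 3*W*l)
N(Q) = -4 - 423*Q (N(Q) = -4 + 3*(28 - (-3 + 2*(-5))²)*Q = -4 + 3*(28 - (-3 - 10)²)*Q = -4 + 3*(28 - 1*(-13)²)*Q = -4 + 3*(28 - 1*169)*Q = -4 + 3*(28 - 169)*Q = -4 + 3*(-141)*Q = -4 - 423*Q)
√(-214 + N(H(1))) = √(-214 + (-4 - 423*4)) = √(-214 + (-4 - 1692)) = √(-214 - 1696) = √(-1910) = I*√1910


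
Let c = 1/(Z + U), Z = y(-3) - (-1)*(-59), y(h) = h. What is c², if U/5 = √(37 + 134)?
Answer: (62 - 15*√19)⁻² ≈ 0.087352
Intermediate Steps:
U = 15*√19 (U = 5*√(37 + 134) = 5*√171 = 5*(3*√19) = 15*√19 ≈ 65.384)
Z = -62 (Z = -3 - (-1)*(-59) = -3 - 1*59 = -3 - 59 = -62)
c = 1/(-62 + 15*√19) ≈ 0.29555
c² = (62/431 + 15*√19/431)²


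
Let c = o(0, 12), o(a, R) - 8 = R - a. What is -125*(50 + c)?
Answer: -8750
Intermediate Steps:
o(a, R) = 8 + R - a (o(a, R) = 8 + (R - a) = 8 + R - a)
c = 20 (c = 8 + 12 - 1*0 = 8 + 12 + 0 = 20)
-125*(50 + c) = -125*(50 + 20) = -125*70 = -8750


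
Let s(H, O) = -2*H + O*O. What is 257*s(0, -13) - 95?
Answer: 43338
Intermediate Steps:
s(H, O) = O² - 2*H (s(H, O) = -2*H + O² = O² - 2*H)
257*s(0, -13) - 95 = 257*((-13)² - 2*0) - 95 = 257*(169 + 0) - 95 = 257*169 - 95 = 43433 - 95 = 43338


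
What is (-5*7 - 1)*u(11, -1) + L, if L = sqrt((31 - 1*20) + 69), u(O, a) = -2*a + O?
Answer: -468 + 4*sqrt(5) ≈ -459.06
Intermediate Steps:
u(O, a) = O - 2*a
L = 4*sqrt(5) (L = sqrt((31 - 20) + 69) = sqrt(11 + 69) = sqrt(80) = 4*sqrt(5) ≈ 8.9443)
(-5*7 - 1)*u(11, -1) + L = (-5*7 - 1)*(11 - 2*(-1)) + 4*sqrt(5) = (-35 - 1)*(11 + 2) + 4*sqrt(5) = -36*13 + 4*sqrt(5) = -468 + 4*sqrt(5)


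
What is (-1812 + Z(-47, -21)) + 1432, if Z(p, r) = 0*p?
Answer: -380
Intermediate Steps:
Z(p, r) = 0
(-1812 + Z(-47, -21)) + 1432 = (-1812 + 0) + 1432 = -1812 + 1432 = -380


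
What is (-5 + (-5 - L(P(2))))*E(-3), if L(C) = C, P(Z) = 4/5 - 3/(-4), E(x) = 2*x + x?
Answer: 2079/20 ≈ 103.95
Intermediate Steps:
E(x) = 3*x
P(Z) = 31/20 (P(Z) = 4*(1/5) - 3*(-1/4) = 4/5 + 3/4 = 31/20)
(-5 + (-5 - L(P(2))))*E(-3) = (-5 + (-5 - 1*31/20))*(3*(-3)) = (-5 + (-5 - 31/20))*(-9) = (-5 - 131/20)*(-9) = -231/20*(-9) = 2079/20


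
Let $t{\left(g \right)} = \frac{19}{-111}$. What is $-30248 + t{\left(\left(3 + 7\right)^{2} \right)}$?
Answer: $- \frac{3357547}{111} \approx -30248.0$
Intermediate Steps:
$t{\left(g \right)} = - \frac{19}{111}$ ($t{\left(g \right)} = 19 \left(- \frac{1}{111}\right) = - \frac{19}{111}$)
$-30248 + t{\left(\left(3 + 7\right)^{2} \right)} = -30248 - \frac{19}{111} = - \frac{3357547}{111}$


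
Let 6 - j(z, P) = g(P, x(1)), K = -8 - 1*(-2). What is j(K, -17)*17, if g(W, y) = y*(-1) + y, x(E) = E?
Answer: 102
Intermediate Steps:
g(W, y) = 0 (g(W, y) = -y + y = 0)
K = -6 (K = -8 + 2 = -6)
j(z, P) = 6 (j(z, P) = 6 - 1*0 = 6 + 0 = 6)
j(K, -17)*17 = 6*17 = 102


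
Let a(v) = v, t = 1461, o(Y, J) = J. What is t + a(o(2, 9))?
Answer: 1470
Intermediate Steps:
t + a(o(2, 9)) = 1461 + 9 = 1470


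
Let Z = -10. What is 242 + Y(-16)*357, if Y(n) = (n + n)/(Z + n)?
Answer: 8858/13 ≈ 681.38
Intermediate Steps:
Y(n) = 2*n/(-10 + n) (Y(n) = (n + n)/(-10 + n) = (2*n)/(-10 + n) = 2*n/(-10 + n))
242 + Y(-16)*357 = 242 + (2*(-16)/(-10 - 16))*357 = 242 + (2*(-16)/(-26))*357 = 242 + (2*(-16)*(-1/26))*357 = 242 + (16/13)*357 = 242 + 5712/13 = 8858/13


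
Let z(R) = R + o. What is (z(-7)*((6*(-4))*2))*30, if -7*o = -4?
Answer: 64800/7 ≈ 9257.1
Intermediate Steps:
o = 4/7 (o = -⅐*(-4) = 4/7 ≈ 0.57143)
z(R) = 4/7 + R (z(R) = R + 4/7 = 4/7 + R)
(z(-7)*((6*(-4))*2))*30 = ((4/7 - 7)*((6*(-4))*2))*30 = -(-1080)*2/7*30 = -45/7*(-48)*30 = (2160/7)*30 = 64800/7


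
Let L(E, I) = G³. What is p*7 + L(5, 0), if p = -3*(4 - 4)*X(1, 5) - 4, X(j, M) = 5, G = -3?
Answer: -55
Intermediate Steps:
L(E, I) = -27 (L(E, I) = (-3)³ = -27)
p = -4 (p = -3*(4 - 4)*5 - 4 = -0*5 - 4 = -3*0 - 4 = 0 - 4 = -4)
p*7 + L(5, 0) = -4*7 - 27 = -28 - 27 = -55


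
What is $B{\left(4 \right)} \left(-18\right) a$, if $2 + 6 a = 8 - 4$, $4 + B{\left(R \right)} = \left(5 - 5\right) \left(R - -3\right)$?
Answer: $24$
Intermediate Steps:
$B{\left(R \right)} = -4$ ($B{\left(R \right)} = -4 + \left(5 - 5\right) \left(R - -3\right) = -4 + 0 \left(R + 3\right) = -4 + 0 \left(3 + R\right) = -4 + 0 = -4$)
$a = \frac{1}{3}$ ($a = - \frac{1}{3} + \frac{8 - 4}{6} = - \frac{1}{3} + \frac{1}{6} \cdot 4 = - \frac{1}{3} + \frac{2}{3} = \frac{1}{3} \approx 0.33333$)
$B{\left(4 \right)} \left(-18\right) a = \left(-4\right) \left(-18\right) \frac{1}{3} = 72 \cdot \frac{1}{3} = 24$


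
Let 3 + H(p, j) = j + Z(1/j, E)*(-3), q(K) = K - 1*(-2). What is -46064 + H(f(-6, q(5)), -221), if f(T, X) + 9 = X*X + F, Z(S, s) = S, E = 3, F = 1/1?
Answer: -10229645/221 ≈ -46288.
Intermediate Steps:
F = 1
q(K) = 2 + K (q(K) = K + 2 = 2 + K)
f(T, X) = -8 + X² (f(T, X) = -9 + (X*X + 1) = -9 + (X² + 1) = -9 + (1 + X²) = -8 + X²)
H(p, j) = -3 + j - 3/j (H(p, j) = -3 + (j - 3/j) = -3 + j - 3/j)
-46064 + H(f(-6, q(5)), -221) = -46064 + (-3 - 221 - 3/(-221)) = -46064 + (-3 - 221 - 3*(-1/221)) = -46064 + (-3 - 221 + 3/221) = -46064 - 49501/221 = -10229645/221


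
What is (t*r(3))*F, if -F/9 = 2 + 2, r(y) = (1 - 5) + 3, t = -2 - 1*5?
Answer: -252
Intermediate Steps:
t = -7 (t = -2 - 5 = -7)
r(y) = -1 (r(y) = -4 + 3 = -1)
F = -36 (F = -9*(2 + 2) = -9*4 = -36)
(t*r(3))*F = -7*(-1)*(-36) = 7*(-36) = -252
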